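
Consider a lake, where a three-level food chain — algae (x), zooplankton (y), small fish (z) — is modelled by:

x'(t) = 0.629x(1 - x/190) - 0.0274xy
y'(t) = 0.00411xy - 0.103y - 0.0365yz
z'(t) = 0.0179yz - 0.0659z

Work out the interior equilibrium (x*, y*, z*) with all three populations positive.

x* ≈ 160, y* ≈ 3.68, z* ≈ 15.1

From dz/dt = 0: 0.0179y* = 0.0659, so y* = 3.68.
From dx/dt = 0: 0.629(1 - x*/190) = 0.0274·3.68, giving x* = 190·(1 - 0.16) = 160.
From dy/dt = 0: 0.00411·160 - 0.103 = 0.0365z*, so z* = 0.553/0.0365 = 15.1.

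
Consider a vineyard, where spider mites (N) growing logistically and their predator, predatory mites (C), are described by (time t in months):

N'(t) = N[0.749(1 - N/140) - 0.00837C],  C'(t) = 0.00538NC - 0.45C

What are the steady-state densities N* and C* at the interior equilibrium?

From dC/dt = 0 with C > 0: 0.00538N* = 0.45, so N* = 83.6.
Substitute into dN/dt = 0: 0.749(1 - 83.6/140) = 0.00837C*.
The bracket is 0.403, giving C* = 0.302/0.00837 = 36.

N* ≈ 83.6, C* ≈ 36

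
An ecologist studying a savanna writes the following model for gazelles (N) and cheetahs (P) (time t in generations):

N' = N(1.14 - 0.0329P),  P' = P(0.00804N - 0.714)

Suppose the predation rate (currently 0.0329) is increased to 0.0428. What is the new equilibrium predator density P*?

At the interior fixed point, setting dN/dt = 0 with N > 0 fixes P* = (prey growth rate)/(NP coefficient) — independent of the other coefficients.
With the change, P* = 1.14/0.0428 = 26.6; it falls from 34.7.

P* ≈ 26.6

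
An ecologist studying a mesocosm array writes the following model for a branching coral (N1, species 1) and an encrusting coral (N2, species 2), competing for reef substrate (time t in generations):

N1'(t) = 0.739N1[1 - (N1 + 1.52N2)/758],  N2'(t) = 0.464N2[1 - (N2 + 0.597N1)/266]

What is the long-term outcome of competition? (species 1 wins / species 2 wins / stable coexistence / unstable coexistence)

Compare the nullcline intercepts: K1/α12 = 758/1.52 = 499 > K2 = 266; K2/α21 = 266/0.597 = 446 < K1 = 758.
Since the inequalities point opposite ways, species 1 can invade but species 2 cannot.

species 1 excludes species 2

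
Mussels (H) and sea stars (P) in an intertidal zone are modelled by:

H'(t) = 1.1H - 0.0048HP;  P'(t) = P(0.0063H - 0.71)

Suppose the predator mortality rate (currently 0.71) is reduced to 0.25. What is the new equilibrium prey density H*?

H* ≈ 39.7

At the interior fixed point, setting dP/dt = 0 with P > 0 fixes H* = (predator death rate)/(HP coefficient) — independent of the other coefficients.
With the change, H* = 0.25/0.0063 = 39.7; it falls from 113.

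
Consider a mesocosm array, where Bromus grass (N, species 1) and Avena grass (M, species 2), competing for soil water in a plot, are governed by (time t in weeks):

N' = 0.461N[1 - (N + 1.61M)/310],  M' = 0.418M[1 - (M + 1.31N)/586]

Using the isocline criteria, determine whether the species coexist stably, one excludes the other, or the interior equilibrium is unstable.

species 2 excludes species 1

Compare the nullcline intercepts: K1/α12 = 310/1.61 = 193 < K2 = 586; K2/α21 = 586/1.31 = 447 > K1 = 310.
Since the inequalities point opposite ways, species 2 can invade but species 1 cannot.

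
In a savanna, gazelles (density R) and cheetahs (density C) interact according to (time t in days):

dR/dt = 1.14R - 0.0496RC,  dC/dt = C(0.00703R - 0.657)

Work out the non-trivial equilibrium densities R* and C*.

Set dC/dt = 0 with C > 0: 0.00703R - 0.657 = 0, so R* = 0.657/0.00703 = 93.5.
Set dR/dt = 0 with R > 0: 1.14 - 0.0496C = 0, so C* = 1.14/0.0496 = 23.

R* ≈ 93.5, C* ≈ 23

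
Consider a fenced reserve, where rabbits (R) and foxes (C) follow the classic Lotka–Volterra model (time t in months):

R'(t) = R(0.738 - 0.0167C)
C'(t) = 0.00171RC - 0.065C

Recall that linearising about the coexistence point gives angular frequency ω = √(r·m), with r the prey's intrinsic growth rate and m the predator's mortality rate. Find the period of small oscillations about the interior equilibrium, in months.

Here r = 0.738 and m = 0.065, so r·m = 0.048.
ω = √0.048 = 0.219 per month, hence T = 2π/ω ≈ 28.7 months.

T ≈ 28.7 months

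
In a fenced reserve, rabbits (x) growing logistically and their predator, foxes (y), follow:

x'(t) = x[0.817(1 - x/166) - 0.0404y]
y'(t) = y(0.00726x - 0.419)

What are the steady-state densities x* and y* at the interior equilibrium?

From dy/dt = 0 with y > 0: 0.00726x* = 0.419, so x* = 57.7.
Substitute into dx/dt = 0: 0.817(1 - 57.7/166) = 0.0404y*.
The bracket is 0.652, giving y* = 0.533/0.0404 = 13.2.

x* ≈ 57.7, y* ≈ 13.2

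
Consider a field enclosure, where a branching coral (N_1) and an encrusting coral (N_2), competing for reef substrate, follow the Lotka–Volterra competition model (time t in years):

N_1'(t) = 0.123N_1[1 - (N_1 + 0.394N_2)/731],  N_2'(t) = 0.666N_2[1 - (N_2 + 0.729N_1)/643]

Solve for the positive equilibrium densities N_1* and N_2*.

N_1* ≈ 670, N_2* ≈ 154

Setting both brackets to zero gives the nullclines N_1 + 0.394N_2 = 731 and 0.729N_1 + N_2 = 643.
Substituting N_2 = 643 - 0.729N_1 into the first: N_1(1 - 0.394·0.729) = 731 - 0.394·643.
So N_1* = 478/0.713 = 670, and then N_2* = 643 - 0.729·670 = 154.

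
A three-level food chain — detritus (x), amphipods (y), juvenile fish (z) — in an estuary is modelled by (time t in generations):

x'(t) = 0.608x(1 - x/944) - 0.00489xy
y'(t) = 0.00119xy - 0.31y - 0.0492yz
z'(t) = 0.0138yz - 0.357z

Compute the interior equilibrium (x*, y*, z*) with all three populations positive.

x* ≈ 748, y* ≈ 25.9, z* ≈ 11.8

From dz/dt = 0: 0.0138y* = 0.357, so y* = 25.9.
From dx/dt = 0: 0.608(1 - x*/944) = 0.00489·25.9, giving x* = 944·(1 - 0.208) = 748.
From dy/dt = 0: 0.00119·748 - 0.31 = 0.0492z*, so z* = 0.58/0.0492 = 11.8.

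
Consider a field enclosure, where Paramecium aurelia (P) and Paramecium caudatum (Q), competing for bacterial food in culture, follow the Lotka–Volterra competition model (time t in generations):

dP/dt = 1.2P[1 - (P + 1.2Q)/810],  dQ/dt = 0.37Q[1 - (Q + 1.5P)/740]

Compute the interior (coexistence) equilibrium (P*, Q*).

Setting both brackets to zero gives the nullclines P + 1.2Q = 810 and 1.5P + Q = 740.
Substituting Q = 740 - 1.5P into the first: P(1 - 1.2·1.5) = 810 - 1.2·740.
So P* = -78/-0.8 = 97.5, and then Q* = 740 - 1.5·97.5 = 594.

P* ≈ 97.5, Q* ≈ 594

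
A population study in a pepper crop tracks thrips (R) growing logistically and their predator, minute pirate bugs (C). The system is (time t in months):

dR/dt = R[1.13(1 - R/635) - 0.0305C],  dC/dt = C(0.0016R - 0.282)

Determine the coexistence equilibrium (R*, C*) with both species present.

From dC/dt = 0 with C > 0: 0.0016R* = 0.282, so R* = 176.
Substitute into dR/dt = 0: 1.13(1 - 176/635) = 0.0305C*.
The bracket is 0.722, giving C* = 0.816/0.0305 = 26.8.

R* ≈ 176, C* ≈ 26.8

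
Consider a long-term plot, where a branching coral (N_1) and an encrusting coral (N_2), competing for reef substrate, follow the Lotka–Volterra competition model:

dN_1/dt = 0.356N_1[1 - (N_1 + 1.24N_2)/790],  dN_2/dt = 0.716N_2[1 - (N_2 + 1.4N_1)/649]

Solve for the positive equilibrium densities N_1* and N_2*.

N_1* ≈ 20.1, N_2* ≈ 621

Setting both brackets to zero gives the nullclines N_1 + 1.24N_2 = 790 and 1.4N_1 + N_2 = 649.
Substituting N_2 = 649 - 1.4N_1 into the first: N_1(1 - 1.24·1.4) = 790 - 1.24·649.
So N_1* = -14.8/-0.736 = 20.1, and then N_2* = 649 - 1.4·20.1 = 621.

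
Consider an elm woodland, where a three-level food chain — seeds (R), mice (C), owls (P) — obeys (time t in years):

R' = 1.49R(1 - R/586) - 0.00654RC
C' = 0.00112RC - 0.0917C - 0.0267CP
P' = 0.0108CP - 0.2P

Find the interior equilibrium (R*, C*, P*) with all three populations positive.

R* ≈ 538, C* ≈ 18.5, P* ≈ 19.1

From dP/dt = 0: 0.0108C* = 0.2, so C* = 18.5.
From dR/dt = 0: 1.49(1 - R*/586) = 0.00654·18.5, giving R* = 586·(1 - 0.0813) = 538.
From dC/dt = 0: 0.00112·538 - 0.0917 = 0.0267P*, so P* = 0.511/0.0267 = 19.1.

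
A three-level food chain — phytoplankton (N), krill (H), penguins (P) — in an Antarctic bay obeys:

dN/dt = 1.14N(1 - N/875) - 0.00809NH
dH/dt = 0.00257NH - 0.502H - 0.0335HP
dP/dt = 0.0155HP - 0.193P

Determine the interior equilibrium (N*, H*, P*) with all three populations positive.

From dP/dt = 0: 0.0155H* = 0.193, so H* = 12.5.
From dN/dt = 0: 1.14(1 - N*/875) = 0.00809·12.5, giving N* = 875·(1 - 0.0884) = 798.
From dH/dt = 0: 0.00257·798 - 0.502 = 0.0335P*, so P* = 1.55/0.0335 = 46.2.

N* ≈ 798, H* ≈ 12.5, P* ≈ 46.2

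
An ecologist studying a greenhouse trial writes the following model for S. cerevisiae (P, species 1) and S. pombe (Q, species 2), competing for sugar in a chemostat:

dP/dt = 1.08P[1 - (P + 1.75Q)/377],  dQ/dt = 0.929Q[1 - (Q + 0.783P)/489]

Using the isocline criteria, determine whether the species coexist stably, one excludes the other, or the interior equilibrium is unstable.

species 2 excludes species 1

Compare the nullcline intercepts: K1/α12 = 377/1.75 = 215 < K2 = 489; K2/α21 = 489/0.783 = 625 > K1 = 377.
Since the inequalities point opposite ways, species 2 can invade but species 1 cannot.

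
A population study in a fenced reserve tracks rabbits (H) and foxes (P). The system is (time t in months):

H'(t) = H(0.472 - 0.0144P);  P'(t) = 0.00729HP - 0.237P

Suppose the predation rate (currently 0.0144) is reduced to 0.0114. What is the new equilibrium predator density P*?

At the interior fixed point, setting dH/dt = 0 with H > 0 fixes P* = (prey growth rate)/(HP coefficient) — independent of the other coefficients.
With the change, P* = 0.472/0.0114 = 41.4; it rises from 32.8.

P* ≈ 41.4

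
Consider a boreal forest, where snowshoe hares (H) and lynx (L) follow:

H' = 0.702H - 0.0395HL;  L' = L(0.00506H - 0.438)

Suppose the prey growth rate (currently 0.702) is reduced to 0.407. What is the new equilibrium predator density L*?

At the interior fixed point, setting dH/dt = 0 with H > 0 fixes L* = (prey growth rate)/(HL coefficient) — independent of the other coefficients.
With the change, L* = 0.407/0.0395 = 10.3; it falls from 17.8.

L* ≈ 10.3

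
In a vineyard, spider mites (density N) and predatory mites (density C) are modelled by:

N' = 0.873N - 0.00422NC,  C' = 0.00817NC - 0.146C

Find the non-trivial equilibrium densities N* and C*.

N* ≈ 17.9, C* ≈ 207

Set dC/dt = 0 with C > 0: 0.00817N - 0.146 = 0, so N* = 0.146/0.00817 = 17.9.
Set dN/dt = 0 with N > 0: 0.873 - 0.00422C = 0, so C* = 0.873/0.00422 = 207.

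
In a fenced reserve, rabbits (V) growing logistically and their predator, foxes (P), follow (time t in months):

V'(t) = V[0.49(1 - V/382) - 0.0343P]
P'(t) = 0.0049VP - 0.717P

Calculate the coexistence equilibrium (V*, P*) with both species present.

V* ≈ 146, P* ≈ 8.81

From dP/dt = 0 with P > 0: 0.0049V* = 0.717, so V* = 146.
Substitute into dV/dt = 0: 0.49(1 - 146/382) = 0.0343P*.
The bracket is 0.617, giving P* = 0.302/0.0343 = 8.81.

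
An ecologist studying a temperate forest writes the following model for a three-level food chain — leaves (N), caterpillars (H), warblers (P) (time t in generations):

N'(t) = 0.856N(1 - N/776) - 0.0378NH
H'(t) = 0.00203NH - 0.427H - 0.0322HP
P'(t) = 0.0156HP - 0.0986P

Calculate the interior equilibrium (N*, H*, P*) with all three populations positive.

From dP/dt = 0: 0.0156H* = 0.0986, so H* = 6.32.
From dN/dt = 0: 0.856(1 - N*/776) = 0.0378·6.32, giving N* = 776·(1 - 0.279) = 559.
From dH/dt = 0: 0.00203·559 - 0.427 = 0.0322P*, so P* = 0.709/0.0322 = 22.

N* ≈ 559, H* ≈ 6.32, P* ≈ 22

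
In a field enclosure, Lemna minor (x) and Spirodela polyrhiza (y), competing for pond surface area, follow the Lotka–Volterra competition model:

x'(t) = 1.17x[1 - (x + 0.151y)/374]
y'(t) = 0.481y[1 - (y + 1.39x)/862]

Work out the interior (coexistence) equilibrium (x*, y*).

Setting both brackets to zero gives the nullclines x + 0.151y = 374 and 1.39x + y = 862.
Substituting y = 862 - 1.39x into the first: x(1 - 0.151·1.39) = 374 - 0.151·862.
So x* = 244/0.79 = 309, and then y* = 862 - 1.39·309 = 433.

x* ≈ 309, y* ≈ 433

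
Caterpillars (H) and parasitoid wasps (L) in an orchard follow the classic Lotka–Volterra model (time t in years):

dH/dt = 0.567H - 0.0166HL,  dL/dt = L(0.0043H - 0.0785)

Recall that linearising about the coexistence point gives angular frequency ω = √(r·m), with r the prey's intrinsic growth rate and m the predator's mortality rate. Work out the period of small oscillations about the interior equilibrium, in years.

T ≈ 29.8 years

Here r = 0.567 and m = 0.0785, so r·m = 0.0445.
ω = √0.0445 = 0.211 per year, hence T = 2π/ω ≈ 29.8 years.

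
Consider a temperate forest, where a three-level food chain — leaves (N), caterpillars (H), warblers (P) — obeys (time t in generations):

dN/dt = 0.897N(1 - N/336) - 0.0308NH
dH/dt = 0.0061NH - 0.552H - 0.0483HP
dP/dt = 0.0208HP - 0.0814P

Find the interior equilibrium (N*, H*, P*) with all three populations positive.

N* ≈ 291, H* ≈ 3.91, P* ≈ 25.3

From dP/dt = 0: 0.0208H* = 0.0814, so H* = 3.91.
From dN/dt = 0: 0.897(1 - N*/336) = 0.0308·3.91, giving N* = 336·(1 - 0.134) = 291.
From dH/dt = 0: 0.0061·291 - 0.552 = 0.0483P*, so P* = 1.22/0.0483 = 25.3.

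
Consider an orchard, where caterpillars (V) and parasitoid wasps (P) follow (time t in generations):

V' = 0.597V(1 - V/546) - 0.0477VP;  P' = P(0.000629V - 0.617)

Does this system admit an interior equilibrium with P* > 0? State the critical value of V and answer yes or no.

Threshold V = 981; K < 981, so no, the predator goes extinct.

The predator equation gives dP/dt > 0 only when V > 0.617/0.000629 = 981.
Without the predator, V → K = 546. Since 546 < 981, the predator cannot invade.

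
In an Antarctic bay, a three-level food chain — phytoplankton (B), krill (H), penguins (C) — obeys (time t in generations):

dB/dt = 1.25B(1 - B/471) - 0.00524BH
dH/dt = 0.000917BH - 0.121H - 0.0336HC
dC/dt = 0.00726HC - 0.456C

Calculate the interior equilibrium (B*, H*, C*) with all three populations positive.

B* ≈ 347, H* ≈ 62.8, C* ≈ 5.87

From dC/dt = 0: 0.00726H* = 0.456, so H* = 62.8.
From dB/dt = 0: 1.25(1 - B*/471) = 0.00524·62.8, giving B* = 471·(1 - 0.263) = 347.
From dH/dt = 0: 0.000917·347 - 0.121 = 0.0336C*, so C* = 0.197/0.0336 = 5.87.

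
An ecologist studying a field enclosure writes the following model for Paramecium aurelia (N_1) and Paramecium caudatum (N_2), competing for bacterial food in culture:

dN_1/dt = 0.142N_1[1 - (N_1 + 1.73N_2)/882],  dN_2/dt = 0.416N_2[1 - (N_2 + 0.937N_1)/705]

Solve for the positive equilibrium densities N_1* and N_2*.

N_1* ≈ 544, N_2* ≈ 196

Setting both brackets to zero gives the nullclines N_1 + 1.73N_2 = 882 and 0.937N_1 + N_2 = 705.
Substituting N_2 = 705 - 0.937N_1 into the first: N_1(1 - 1.73·0.937) = 882 - 1.73·705.
So N_1* = -338/-0.621 = 544, and then N_2* = 705 - 0.937·544 = 196.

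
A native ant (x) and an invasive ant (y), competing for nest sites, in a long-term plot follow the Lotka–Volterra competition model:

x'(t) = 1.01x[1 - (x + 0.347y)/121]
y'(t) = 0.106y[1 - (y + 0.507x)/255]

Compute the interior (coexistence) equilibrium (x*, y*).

x* ≈ 39.5, y* ≈ 235

Setting both brackets to zero gives the nullclines x + 0.347y = 121 and 0.507x + y = 255.
Substituting y = 255 - 0.507x into the first: x(1 - 0.347·0.507) = 121 - 0.347·255.
So x* = 32.5/0.824 = 39.5, and then y* = 255 - 0.507·39.5 = 235.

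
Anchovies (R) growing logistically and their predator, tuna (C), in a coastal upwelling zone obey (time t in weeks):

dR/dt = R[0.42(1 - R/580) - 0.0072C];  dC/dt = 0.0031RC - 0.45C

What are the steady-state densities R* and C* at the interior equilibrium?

From dC/dt = 0 with C > 0: 0.0031R* = 0.45, so R* = 145.
Substitute into dR/dt = 0: 0.42(1 - 145/580) = 0.0072C*.
The bracket is 0.75, giving C* = 0.315/0.0072 = 43.7.

R* ≈ 145, C* ≈ 43.7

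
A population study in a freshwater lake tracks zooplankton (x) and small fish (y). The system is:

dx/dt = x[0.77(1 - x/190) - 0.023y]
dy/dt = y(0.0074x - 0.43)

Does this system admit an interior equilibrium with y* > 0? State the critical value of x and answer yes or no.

The predator equation gives dy/dt > 0 only when x > 0.43/0.0074 = 58.1.
Without the predator, x → K = 190. Since 190 > 58.1, the predator can invade and persist.

Threshold x = 58.1; K > 58.1, so yes, the predator persists.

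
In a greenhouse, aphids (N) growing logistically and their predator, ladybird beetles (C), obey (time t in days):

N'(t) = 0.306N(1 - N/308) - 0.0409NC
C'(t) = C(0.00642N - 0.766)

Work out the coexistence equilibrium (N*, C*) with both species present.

From dC/dt = 0 with C > 0: 0.00642N* = 0.766, so N* = 119.
Substitute into dN/dt = 0: 0.306(1 - 119/308) = 0.0409C*.
The bracket is 0.613, giving C* = 0.187/0.0409 = 4.58.

N* ≈ 119, C* ≈ 4.58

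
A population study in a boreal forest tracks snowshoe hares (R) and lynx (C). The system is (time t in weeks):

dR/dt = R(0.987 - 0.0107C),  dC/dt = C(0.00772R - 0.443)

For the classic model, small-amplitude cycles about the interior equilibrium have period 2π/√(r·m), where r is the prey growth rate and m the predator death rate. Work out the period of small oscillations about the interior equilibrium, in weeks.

T ≈ 9.5 weeks

Here r = 0.987 and m = 0.443, so r·m = 0.437.
ω = √0.437 = 0.661 per week, hence T = 2π/ω ≈ 9.5 weeks.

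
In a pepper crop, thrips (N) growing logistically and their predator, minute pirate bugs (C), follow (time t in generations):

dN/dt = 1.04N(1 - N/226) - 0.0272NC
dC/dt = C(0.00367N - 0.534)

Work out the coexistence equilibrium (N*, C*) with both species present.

From dC/dt = 0 with C > 0: 0.00367N* = 0.534, so N* = 146.
Substitute into dN/dt = 0: 1.04(1 - 146/226) = 0.0272C*.
The bracket is 0.356, giving C* = 0.37/0.0272 = 13.6.

N* ≈ 146, C* ≈ 13.6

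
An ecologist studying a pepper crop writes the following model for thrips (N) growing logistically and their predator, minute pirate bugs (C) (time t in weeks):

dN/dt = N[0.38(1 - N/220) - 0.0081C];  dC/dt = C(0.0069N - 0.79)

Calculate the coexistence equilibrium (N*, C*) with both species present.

N* ≈ 114, C* ≈ 22.5

From dC/dt = 0 with C > 0: 0.0069N* = 0.79, so N* = 114.
Substitute into dN/dt = 0: 0.38(1 - 114/220) = 0.0081C*.
The bracket is 0.48, giving C* = 0.182/0.0081 = 22.5.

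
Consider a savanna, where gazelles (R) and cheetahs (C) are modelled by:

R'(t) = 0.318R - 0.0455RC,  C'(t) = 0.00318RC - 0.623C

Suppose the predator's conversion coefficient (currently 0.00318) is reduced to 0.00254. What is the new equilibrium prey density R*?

R* ≈ 245

At the interior fixed point, setting dC/dt = 0 with C > 0 fixes R* = (predator death rate)/(RC coefficient) — independent of the other coefficients.
With the change, R* = 0.623/0.00254 = 245; it rises from 196.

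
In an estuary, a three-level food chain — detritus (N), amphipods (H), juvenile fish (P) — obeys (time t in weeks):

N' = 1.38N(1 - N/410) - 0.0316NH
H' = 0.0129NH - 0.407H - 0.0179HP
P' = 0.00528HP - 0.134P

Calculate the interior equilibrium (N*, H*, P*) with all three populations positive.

N* ≈ 172, H* ≈ 25.4, P* ≈ 101

From dP/dt = 0: 0.00528H* = 0.134, so H* = 25.4.
From dN/dt = 0: 1.38(1 - N*/410) = 0.0316·25.4, giving N* = 410·(1 - 0.581) = 172.
From dH/dt = 0: 0.0129·172 - 0.407 = 0.0179P*, so P* = 1.81/0.0179 = 101.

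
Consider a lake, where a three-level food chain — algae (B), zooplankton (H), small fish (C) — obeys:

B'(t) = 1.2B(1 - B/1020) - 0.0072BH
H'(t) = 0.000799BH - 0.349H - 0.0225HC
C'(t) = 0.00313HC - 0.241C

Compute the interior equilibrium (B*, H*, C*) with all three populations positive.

From dC/dt = 0: 0.00313H* = 0.241, so H* = 77.
From dB/dt = 0: 1.2(1 - B*/1020) = 0.0072·77, giving B* = 1020·(1 - 0.462) = 549.
From dH/dt = 0: 0.000799·549 - 0.349 = 0.0225C*, so C* = 0.0895/0.0225 = 3.98.

B* ≈ 549, H* ≈ 77, C* ≈ 3.98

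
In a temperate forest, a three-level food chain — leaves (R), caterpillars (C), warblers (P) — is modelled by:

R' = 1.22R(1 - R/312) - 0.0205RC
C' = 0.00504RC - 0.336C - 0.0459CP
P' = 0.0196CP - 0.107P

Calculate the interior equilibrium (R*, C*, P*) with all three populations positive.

R* ≈ 283, C* ≈ 5.46, P* ≈ 23.8

From dP/dt = 0: 0.0196C* = 0.107, so C* = 5.46.
From dR/dt = 0: 1.22(1 - R*/312) = 0.0205·5.46, giving R* = 312·(1 - 0.0917) = 283.
From dC/dt = 0: 0.00504·283 - 0.336 = 0.0459P*, so P* = 1.09/0.0459 = 23.8.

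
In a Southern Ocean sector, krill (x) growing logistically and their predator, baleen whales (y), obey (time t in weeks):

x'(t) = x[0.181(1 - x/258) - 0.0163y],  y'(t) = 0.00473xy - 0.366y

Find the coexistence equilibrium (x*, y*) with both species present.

From dy/dt = 0 with y > 0: 0.00473x* = 0.366, so x* = 77.4.
Substitute into dx/dt = 0: 0.181(1 - 77.4/258) = 0.0163y*.
The bracket is 0.7, giving y* = 0.127/0.0163 = 7.77.

x* ≈ 77.4, y* ≈ 7.77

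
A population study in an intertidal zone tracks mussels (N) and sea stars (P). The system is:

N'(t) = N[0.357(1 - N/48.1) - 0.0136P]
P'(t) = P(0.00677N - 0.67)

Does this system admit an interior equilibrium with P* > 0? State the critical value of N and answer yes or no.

Threshold N = 99; K < 99, so no, the predator goes extinct.

The predator equation gives dP/dt > 0 only when N > 0.67/0.00677 = 99.
Without the predator, N → K = 48.1. Since 48.1 < 99, the predator cannot invade.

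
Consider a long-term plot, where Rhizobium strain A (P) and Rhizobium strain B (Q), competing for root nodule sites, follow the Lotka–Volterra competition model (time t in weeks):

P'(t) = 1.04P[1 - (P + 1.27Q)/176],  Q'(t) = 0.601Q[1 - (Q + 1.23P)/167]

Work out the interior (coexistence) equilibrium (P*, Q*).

Setting both brackets to zero gives the nullclines P + 1.27Q = 176 and 1.23P + Q = 167.
Substituting Q = 167 - 1.23P into the first: P(1 - 1.27·1.23) = 176 - 1.27·167.
So P* = -36.1/-0.562 = 64.2, and then Q* = 167 - 1.23·64.2 = 88.

P* ≈ 64.2, Q* ≈ 88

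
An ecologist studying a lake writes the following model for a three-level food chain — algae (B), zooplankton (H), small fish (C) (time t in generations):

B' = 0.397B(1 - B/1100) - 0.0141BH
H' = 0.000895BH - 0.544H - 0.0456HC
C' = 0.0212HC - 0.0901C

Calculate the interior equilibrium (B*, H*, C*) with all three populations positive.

From dC/dt = 0: 0.0212H* = 0.0901, so H* = 4.25.
From dB/dt = 0: 0.397(1 - B*/1100) = 0.0141·4.25, giving B* = 1100·(1 - 0.151) = 934.
From dH/dt = 0: 0.000895·934 - 0.544 = 0.0456C*, so C* = 0.292/0.0456 = 6.4.

B* ≈ 934, H* ≈ 4.25, C* ≈ 6.4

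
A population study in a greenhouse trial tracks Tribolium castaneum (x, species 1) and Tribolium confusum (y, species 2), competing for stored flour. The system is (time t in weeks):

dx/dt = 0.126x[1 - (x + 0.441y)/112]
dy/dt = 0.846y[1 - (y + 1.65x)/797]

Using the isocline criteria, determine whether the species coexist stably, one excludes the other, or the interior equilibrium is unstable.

Compare the nullcline intercepts: K1/α12 = 112/0.441 = 254 < K2 = 797; K2/α21 = 797/1.65 = 483 > K1 = 112.
Since the inequalities point opposite ways, species 2 can invade but species 1 cannot.

species 2 excludes species 1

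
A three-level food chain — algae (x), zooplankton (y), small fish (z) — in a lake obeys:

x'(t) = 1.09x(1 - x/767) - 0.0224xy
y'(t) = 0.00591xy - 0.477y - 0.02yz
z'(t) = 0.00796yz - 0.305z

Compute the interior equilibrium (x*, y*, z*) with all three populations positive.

From dz/dt = 0: 0.00796y* = 0.305, so y* = 38.3.
From dx/dt = 0: 1.09(1 - x*/767) = 0.0224·38.3, giving x* = 767·(1 - 0.787) = 163.
From dy/dt = 0: 0.00591·163 - 0.477 = 0.02z*, so z* = 0.487/0.02 = 24.3.

x* ≈ 163, y* ≈ 38.3, z* ≈ 24.3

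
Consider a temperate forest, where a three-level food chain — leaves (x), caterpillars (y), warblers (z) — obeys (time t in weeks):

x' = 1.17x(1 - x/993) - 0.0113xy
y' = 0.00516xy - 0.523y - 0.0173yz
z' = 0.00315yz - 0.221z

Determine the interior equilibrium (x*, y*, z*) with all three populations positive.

x* ≈ 320, y* ≈ 70.2, z* ≈ 65.3

From dz/dt = 0: 0.00315y* = 0.221, so y* = 70.2.
From dx/dt = 0: 1.17(1 - x*/993) = 0.0113·70.2, giving x* = 993·(1 - 0.678) = 320.
From dy/dt = 0: 0.00516·320 - 0.523 = 0.0173z*, so z* = 1.13/0.0173 = 65.3.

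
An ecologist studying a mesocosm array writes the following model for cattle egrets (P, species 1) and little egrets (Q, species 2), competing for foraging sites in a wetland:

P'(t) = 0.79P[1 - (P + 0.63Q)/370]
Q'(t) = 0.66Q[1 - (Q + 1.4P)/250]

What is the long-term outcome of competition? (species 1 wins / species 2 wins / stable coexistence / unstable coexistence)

Compare the nullcline intercepts: K1/α12 = 370/0.63 = 587 > K2 = 250; K2/α21 = 250/1.4 = 179 < K1 = 370.
Since the inequalities point opposite ways, species 1 can invade but species 2 cannot.

species 1 excludes species 2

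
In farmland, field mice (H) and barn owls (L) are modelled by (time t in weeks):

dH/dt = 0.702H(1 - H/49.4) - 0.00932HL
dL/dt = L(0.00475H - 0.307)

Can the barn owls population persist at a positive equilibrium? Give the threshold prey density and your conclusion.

The predator equation gives dL/dt > 0 only when H > 0.307/0.00475 = 64.6.
Without the predator, H → K = 49.4. Since 49.4 < 64.6, the predator cannot invade.

Threshold H = 64.6; K < 64.6, so no, the predator goes extinct.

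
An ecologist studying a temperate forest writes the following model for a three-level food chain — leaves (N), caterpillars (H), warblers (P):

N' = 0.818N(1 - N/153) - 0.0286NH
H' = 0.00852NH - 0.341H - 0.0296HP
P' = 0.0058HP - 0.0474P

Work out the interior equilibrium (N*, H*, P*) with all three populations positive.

From dP/dt = 0: 0.0058H* = 0.0474, so H* = 8.17.
From dN/dt = 0: 0.818(1 - N*/153) = 0.0286·8.17, giving N* = 153·(1 - 0.286) = 109.
From dH/dt = 0: 0.00852·109 - 0.341 = 0.0296P*, so P* = 0.59/0.0296 = 19.9.

N* ≈ 109, H* ≈ 8.17, P* ≈ 19.9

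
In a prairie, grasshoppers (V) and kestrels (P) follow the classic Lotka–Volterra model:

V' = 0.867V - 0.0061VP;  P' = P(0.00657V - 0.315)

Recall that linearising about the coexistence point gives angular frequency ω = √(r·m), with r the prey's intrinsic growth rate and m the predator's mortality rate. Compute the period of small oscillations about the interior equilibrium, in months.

T ≈ 12 months

Here r = 0.867 and m = 0.315, so r·m = 0.273.
ω = √0.273 = 0.523 per month, hence T = 2π/ω ≈ 12 months.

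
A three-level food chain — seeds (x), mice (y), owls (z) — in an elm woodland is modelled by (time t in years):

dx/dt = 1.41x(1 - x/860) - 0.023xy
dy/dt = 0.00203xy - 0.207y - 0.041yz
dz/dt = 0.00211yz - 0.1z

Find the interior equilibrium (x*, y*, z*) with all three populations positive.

x* ≈ 195, y* ≈ 47.4, z* ≈ 4.61

From dz/dt = 0: 0.00211y* = 0.1, so y* = 47.4.
From dx/dt = 0: 1.41(1 - x*/860) = 0.023·47.4, giving x* = 860·(1 - 0.773) = 195.
From dy/dt = 0: 0.00203·195 - 0.207 = 0.041z*, so z* = 0.189/0.041 = 4.61.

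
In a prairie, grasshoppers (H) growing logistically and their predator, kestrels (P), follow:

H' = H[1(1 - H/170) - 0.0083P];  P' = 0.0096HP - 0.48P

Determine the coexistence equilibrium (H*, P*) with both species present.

H* ≈ 50, P* ≈ 85

From dP/dt = 0 with P > 0: 0.0096H* = 0.48, so H* = 50.
Substitute into dH/dt = 0: 1(1 - 50/170) = 0.0083P*.
The bracket is 0.706, giving P* = 0.706/0.0083 = 85.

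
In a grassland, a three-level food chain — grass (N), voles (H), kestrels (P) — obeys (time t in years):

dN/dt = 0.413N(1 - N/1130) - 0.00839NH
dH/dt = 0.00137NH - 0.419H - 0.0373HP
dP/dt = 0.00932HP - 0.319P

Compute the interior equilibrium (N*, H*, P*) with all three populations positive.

N* ≈ 344, H* ≈ 34.2, P* ≈ 1.41

From dP/dt = 0: 0.00932H* = 0.319, so H* = 34.2.
From dN/dt = 0: 0.413(1 - N*/1130) = 0.00839·34.2, giving N* = 1130·(1 - 0.695) = 344.
From dH/dt = 0: 0.00137·344 - 0.419 = 0.0373P*, so P* = 0.0527/0.0373 = 1.41.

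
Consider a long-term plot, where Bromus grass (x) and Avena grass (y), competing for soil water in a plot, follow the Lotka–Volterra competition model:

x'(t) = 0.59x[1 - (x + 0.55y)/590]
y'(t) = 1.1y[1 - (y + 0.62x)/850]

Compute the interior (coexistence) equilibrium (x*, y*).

Setting both brackets to zero gives the nullclines x + 0.55y = 590 and 0.62x + y = 850.
Substituting y = 850 - 0.62x into the first: x(1 - 0.55·0.62) = 590 - 0.55·850.
So x* = 122/0.659 = 186, and then y* = 850 - 0.62·186 = 735.

x* ≈ 186, y* ≈ 735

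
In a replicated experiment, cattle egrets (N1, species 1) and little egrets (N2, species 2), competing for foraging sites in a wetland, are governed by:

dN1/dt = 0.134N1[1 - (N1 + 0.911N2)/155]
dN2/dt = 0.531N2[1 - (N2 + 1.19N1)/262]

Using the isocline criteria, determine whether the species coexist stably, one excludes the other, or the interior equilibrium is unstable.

Compare the nullcline intercepts: K1/α12 = 155/0.911 = 170 < K2 = 262; K2/α21 = 262/1.19 = 220 > K1 = 155.
Since the inequalities point opposite ways, species 2 can invade but species 1 cannot.

species 2 excludes species 1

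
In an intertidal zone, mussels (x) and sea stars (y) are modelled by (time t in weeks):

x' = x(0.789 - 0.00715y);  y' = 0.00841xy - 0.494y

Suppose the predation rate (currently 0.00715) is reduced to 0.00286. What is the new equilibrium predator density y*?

At the interior fixed point, setting dx/dt = 0 with x > 0 fixes y* = (prey growth rate)/(xy coefficient) — independent of the other coefficients.
With the change, y* = 0.789/0.00286 = 276; it rises from 110.

y* ≈ 276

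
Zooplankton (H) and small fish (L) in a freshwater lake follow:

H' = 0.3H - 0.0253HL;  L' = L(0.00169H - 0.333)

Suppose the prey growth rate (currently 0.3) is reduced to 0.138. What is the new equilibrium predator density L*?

At the interior fixed point, setting dH/dt = 0 with H > 0 fixes L* = (prey growth rate)/(HL coefficient) — independent of the other coefficients.
With the change, L* = 0.138/0.0253 = 5.45; it falls from 11.9.

L* ≈ 5.45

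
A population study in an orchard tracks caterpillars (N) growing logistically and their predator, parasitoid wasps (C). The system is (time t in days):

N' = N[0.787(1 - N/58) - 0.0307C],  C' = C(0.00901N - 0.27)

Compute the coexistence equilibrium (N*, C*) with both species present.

From dC/dt = 0 with C > 0: 0.00901N* = 0.27, so N* = 30.
Substitute into dN/dt = 0: 0.787(1 - 30/58) = 0.0307C*.
The bracket is 0.483, giving C* = 0.38/0.0307 = 12.4.

N* ≈ 30, C* ≈ 12.4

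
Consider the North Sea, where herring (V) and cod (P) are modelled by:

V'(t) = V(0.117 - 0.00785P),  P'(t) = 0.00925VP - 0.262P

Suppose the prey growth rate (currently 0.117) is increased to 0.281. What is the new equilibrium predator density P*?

P* ≈ 35.8

At the interior fixed point, setting dV/dt = 0 with V > 0 fixes P* = (prey growth rate)/(VP coefficient) — independent of the other coefficients.
With the change, P* = 0.281/0.00785 = 35.8; it rises from 14.9.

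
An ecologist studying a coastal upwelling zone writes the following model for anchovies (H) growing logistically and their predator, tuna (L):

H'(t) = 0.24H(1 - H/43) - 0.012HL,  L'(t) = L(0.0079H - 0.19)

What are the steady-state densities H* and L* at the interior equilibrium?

H* ≈ 24.1, L* ≈ 8.81

From dL/dt = 0 with L > 0: 0.0079H* = 0.19, so H* = 24.1.
Substitute into dH/dt = 0: 0.24(1 - 24.1/43) = 0.012L*.
The bracket is 0.441, giving L* = 0.106/0.012 = 8.81.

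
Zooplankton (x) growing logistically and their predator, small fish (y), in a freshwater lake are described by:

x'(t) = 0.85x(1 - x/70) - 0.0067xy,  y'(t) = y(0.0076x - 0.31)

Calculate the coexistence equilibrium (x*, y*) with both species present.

From dy/dt = 0 with y > 0: 0.0076x* = 0.31, so x* = 40.8.
Substitute into dx/dt = 0: 0.85(1 - 40.8/70) = 0.0067y*.
The bracket is 0.417, giving y* = 0.355/0.0067 = 52.9.

x* ≈ 40.8, y* ≈ 52.9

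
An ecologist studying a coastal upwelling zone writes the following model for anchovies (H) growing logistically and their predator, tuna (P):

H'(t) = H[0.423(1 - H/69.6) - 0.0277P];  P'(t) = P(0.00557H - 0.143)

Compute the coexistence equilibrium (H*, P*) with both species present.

From dP/dt = 0 with P > 0: 0.00557H* = 0.143, so H* = 25.7.
Substitute into dH/dt = 0: 0.423(1 - 25.7/69.6) = 0.0277P*.
The bracket is 0.631, giving P* = 0.267/0.0277 = 9.64.

H* ≈ 25.7, P* ≈ 9.64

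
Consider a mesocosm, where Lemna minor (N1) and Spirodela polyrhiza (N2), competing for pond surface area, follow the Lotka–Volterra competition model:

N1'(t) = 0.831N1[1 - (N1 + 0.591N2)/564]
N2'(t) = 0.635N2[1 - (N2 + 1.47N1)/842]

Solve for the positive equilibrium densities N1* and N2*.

N1* ≈ 506, N2* ≈ 98.5

Setting both brackets to zero gives the nullclines N1 + 0.591N2 = 564 and 1.47N1 + N2 = 842.
Substituting N2 = 842 - 1.47N1 into the first: N1(1 - 0.591·1.47) = 564 - 0.591·842.
So N1* = 66.4/0.131 = 506, and then N2* = 842 - 1.47·506 = 98.5.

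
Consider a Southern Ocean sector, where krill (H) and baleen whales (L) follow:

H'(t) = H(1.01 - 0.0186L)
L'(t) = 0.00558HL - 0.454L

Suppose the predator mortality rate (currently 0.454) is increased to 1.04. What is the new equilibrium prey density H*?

At the interior fixed point, setting dL/dt = 0 with L > 0 fixes H* = (predator death rate)/(HL coefficient) — independent of the other coefficients.
With the change, H* = 1.04/0.00558 = 186; it rises from 81.4.

H* ≈ 186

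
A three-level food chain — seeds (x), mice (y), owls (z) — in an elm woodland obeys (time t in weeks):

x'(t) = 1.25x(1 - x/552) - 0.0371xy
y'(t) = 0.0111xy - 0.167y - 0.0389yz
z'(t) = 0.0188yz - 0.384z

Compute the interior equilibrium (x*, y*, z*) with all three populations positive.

x* ≈ 217, y* ≈ 20.4, z* ≈ 57.7

From dz/dt = 0: 0.0188y* = 0.384, so y* = 20.4.
From dx/dt = 0: 1.25(1 - x*/552) = 0.0371·20.4, giving x* = 552·(1 - 0.606) = 217.
From dy/dt = 0: 0.0111·217 - 0.167 = 0.0389z*, so z* = 2.25/0.0389 = 57.7.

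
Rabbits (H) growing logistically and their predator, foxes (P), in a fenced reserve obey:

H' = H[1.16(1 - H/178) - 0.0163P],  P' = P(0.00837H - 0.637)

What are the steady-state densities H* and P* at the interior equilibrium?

From dP/dt = 0 with P > 0: 0.00837H* = 0.637, so H* = 76.1.
Substitute into dH/dt = 0: 1.16(1 - 76.1/178) = 0.0163P*.
The bracket is 0.572, giving P* = 0.664/0.0163 = 40.7.

H* ≈ 76.1, P* ≈ 40.7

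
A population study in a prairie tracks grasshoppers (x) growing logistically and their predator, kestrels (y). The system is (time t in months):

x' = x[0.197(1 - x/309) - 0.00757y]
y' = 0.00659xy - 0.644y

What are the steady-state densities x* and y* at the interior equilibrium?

From dy/dt = 0 with y > 0: 0.00659x* = 0.644, so x* = 97.7.
Substitute into dx/dt = 0: 0.197(1 - 97.7/309) = 0.00757y*.
The bracket is 0.684, giving y* = 0.135/0.00757 = 17.8.

x* ≈ 97.7, y* ≈ 17.8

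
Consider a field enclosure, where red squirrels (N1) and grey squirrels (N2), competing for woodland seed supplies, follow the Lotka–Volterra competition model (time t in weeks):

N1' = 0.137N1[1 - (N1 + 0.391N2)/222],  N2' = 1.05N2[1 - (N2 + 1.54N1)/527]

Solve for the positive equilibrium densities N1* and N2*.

Setting both brackets to zero gives the nullclines N1 + 0.391N2 = 222 and 1.54N1 + N2 = 527.
Substituting N2 = 527 - 1.54N1 into the first: N1(1 - 0.391·1.54) = 222 - 0.391·527.
So N1* = 15.9/0.398 = 40.1, and then N2* = 527 - 1.54·40.1 = 465.

N1* ≈ 40.1, N2* ≈ 465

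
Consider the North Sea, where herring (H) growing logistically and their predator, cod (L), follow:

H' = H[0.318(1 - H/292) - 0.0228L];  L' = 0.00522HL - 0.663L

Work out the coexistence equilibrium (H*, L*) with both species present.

From dL/dt = 0 with L > 0: 0.00522H* = 0.663, so H* = 127.
Substitute into dH/dt = 0: 0.318(1 - 127/292) = 0.0228L*.
The bracket is 0.565, giving L* = 0.18/0.0228 = 7.88.

H* ≈ 127, L* ≈ 7.88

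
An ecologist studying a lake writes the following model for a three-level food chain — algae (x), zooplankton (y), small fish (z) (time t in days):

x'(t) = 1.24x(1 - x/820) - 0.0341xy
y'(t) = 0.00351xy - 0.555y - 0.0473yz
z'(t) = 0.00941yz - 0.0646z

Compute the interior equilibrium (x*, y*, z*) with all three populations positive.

x* ≈ 665, y* ≈ 6.87, z* ≈ 37.6

From dz/dt = 0: 0.00941y* = 0.0646, so y* = 6.87.
From dx/dt = 0: 1.24(1 - x*/820) = 0.0341·6.87, giving x* = 820·(1 - 0.189) = 665.
From dy/dt = 0: 0.00351·665 - 0.555 = 0.0473z*, so z* = 1.78/0.0473 = 37.6.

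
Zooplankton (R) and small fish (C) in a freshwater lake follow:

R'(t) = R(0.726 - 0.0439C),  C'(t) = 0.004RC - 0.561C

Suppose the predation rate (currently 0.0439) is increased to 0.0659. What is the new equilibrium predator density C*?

At the interior fixed point, setting dR/dt = 0 with R > 0 fixes C* = (prey growth rate)/(RC coefficient) — independent of the other coefficients.
With the change, C* = 0.726/0.0659 = 11; it falls from 16.5.

C* ≈ 11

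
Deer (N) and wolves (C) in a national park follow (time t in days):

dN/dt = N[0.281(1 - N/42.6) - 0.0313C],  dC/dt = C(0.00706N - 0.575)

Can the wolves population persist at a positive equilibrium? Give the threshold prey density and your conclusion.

Threshold N = 81.4; K < 81.4, so no, the predator goes extinct.

The predator equation gives dC/dt > 0 only when N > 0.575/0.00706 = 81.4.
Without the predator, N → K = 42.6. Since 42.6 < 81.4, the predator cannot invade.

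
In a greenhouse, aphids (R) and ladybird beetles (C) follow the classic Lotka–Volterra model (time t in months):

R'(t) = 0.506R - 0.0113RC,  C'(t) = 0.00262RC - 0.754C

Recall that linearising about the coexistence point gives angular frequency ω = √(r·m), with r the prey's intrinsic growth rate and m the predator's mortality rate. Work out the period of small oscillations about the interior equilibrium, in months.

Here r = 0.506 and m = 0.754, so r·m = 0.382.
ω = √0.382 = 0.618 per month, hence T = 2π/ω ≈ 10.2 months.

T ≈ 10.2 months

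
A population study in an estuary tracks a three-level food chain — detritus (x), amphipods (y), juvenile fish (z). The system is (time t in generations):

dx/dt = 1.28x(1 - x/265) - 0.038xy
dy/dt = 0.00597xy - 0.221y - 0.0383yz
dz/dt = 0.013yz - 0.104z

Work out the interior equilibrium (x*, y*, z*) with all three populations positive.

x* ≈ 202, y* ≈ 8, z* ≈ 25.7

From dz/dt = 0: 0.013y* = 0.104, so y* = 8.
From dx/dt = 0: 1.28(1 - x*/265) = 0.038·8, giving x* = 265·(1 - 0.237) = 202.
From dy/dt = 0: 0.00597·202 - 0.221 = 0.0383z*, so z* = 0.985/0.0383 = 25.7.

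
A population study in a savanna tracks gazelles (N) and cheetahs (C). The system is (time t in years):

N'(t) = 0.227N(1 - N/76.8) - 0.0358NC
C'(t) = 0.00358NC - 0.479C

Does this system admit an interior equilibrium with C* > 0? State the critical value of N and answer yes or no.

The predator equation gives dC/dt > 0 only when N > 0.479/0.00358 = 134.
Without the predator, N → K = 76.8. Since 76.8 < 134, the predator cannot invade.

Threshold N = 134; K < 134, so no, the predator goes extinct.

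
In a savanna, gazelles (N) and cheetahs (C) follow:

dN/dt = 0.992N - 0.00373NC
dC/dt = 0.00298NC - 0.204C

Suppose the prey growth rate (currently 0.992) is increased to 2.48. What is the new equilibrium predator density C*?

At the interior fixed point, setting dN/dt = 0 with N > 0 fixes C* = (prey growth rate)/(NC coefficient) — independent of the other coefficients.
With the change, C* = 2.48/0.00373 = 665; it rises from 266.

C* ≈ 665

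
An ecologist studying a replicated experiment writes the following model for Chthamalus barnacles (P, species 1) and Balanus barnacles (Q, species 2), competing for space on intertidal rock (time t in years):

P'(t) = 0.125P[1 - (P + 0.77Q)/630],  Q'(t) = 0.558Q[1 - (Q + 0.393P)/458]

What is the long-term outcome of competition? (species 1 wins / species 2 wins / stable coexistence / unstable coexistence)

stable coexistence

Compare the nullcline intercepts: K1/α12 = 630/0.77 = 818 > K2 = 458; K2/α21 = 458/0.393 = 1170 > K1 = 630.
Since both inequalities hold, each species can invade when rare, so the interior equilibrium is stable.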